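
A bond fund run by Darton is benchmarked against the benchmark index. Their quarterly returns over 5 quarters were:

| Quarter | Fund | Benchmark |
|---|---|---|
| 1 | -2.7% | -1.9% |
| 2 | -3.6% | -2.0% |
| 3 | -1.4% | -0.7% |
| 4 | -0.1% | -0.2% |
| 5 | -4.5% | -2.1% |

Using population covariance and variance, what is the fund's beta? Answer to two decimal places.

r̄p = -2.4600%,  r̄m = -1.3800%
Cov = Σ(rp − r̄p)(rm − r̄m) / 5 = 1.1612
Var(rm) = Σ(rm − r̄m)² / 5 = 0.6056
β = Cov / Var = 1.1612 / 0.6056 = 1.9174

1.92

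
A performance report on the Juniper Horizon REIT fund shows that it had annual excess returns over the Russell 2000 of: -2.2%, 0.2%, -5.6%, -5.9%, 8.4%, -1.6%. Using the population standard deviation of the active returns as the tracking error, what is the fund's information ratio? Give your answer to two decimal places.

r̄ = (-2.2 + 0.2 − 5.6 − 5.9 + 8.4 − 1.6) / 6 = -1.1167%
Σ(r − r̄)² = 136.6883; population σ = √(136.6883/6) = 4.7730%
IR = r̄ / tracking error = -1.1167 / 4.7730 = -0.2340

-0.23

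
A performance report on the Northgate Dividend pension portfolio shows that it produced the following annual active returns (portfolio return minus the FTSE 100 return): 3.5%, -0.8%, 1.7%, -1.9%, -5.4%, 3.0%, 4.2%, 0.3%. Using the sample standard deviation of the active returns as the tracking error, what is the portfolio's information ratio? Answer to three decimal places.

0.179

r̄ = (3.5 − 0.8 + 1.7 − 1.9 − 5.4 + 3 + 4.2 + 0.3) / 8 = 4.60 / 8 = 0.5750%
Sample std dev = √[72.6350 / 7] = 3.2212%
IR = r̄ / tracking error = 0.5750 / 3.2212 = 0.1785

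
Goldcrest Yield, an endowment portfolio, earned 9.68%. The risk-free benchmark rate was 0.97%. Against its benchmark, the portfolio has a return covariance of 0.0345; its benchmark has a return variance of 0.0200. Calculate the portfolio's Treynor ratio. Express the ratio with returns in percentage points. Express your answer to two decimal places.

β = Cov / Var = 0.0345 / 0.0200 = 1.7250
Treynor = (Rp − Rf) / β = (9.68% − 0.97%) / 1.7250 = 8.71 / 1.7250 = 5.0493

5.05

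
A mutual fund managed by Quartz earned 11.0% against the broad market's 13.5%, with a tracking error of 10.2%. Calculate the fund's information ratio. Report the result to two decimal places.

IR = (Rp − Rb) / TE = (11.0% − 13.5%) / 10.2% = -2.50% / 10.2% = -0.2451

-0.25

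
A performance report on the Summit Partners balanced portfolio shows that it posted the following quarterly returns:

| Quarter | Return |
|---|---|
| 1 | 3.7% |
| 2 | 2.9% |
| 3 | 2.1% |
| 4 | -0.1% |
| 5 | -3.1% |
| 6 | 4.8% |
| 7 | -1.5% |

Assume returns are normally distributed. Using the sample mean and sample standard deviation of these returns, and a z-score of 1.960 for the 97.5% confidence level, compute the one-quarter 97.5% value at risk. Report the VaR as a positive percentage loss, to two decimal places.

μ = (3.7 + 2.9 + 2.1 − 0.1 − 3.1 + 4.8 − 1.5) / 7 = 8.80 / 7 = 1.2571%
Σ(r − μ)² = (3.7 − 1.2571)² + (2.9 − 1.2571)² + (2.1 − 1.2571)² + … = 50.3571
sample σ = √(50.3571 / 6) = √8.3929 = 2.8971%
VaR = −(μ − z·σ) = −(1.2571 − 1.960 × 2.8971) = −(-4.4212) = 4.4212%

4.42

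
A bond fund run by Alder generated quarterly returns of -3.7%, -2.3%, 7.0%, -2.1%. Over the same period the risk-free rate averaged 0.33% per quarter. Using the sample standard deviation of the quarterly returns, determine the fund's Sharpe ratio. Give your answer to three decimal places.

-0.123

Mean return r̄ = -1.10 / 4 = -0.2750%
Sample std dev = √[72.0875 / 3] = 4.9020%
Sharpe = (r̄ − rf) / σ = (-0.2750 − 0.33) / 4.9020 = -0.6050 / 4.9020 = -0.1234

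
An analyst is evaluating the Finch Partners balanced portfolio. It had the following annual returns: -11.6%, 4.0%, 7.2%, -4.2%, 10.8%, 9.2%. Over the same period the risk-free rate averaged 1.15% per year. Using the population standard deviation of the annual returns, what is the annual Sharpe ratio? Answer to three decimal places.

μ = (-11.6 + 4 + 7.2 − 4.2 + 10.8 + 9.2) / 6 = 15.40 / 6 = 2.5667%
Σ(r − μ)² = 381.7933; population σ = √(381.7933/6) = 7.9770%
Sharpe = (μ − rf) / σ = (2.5667 − 1.15) / 7.9770 = 1.4167 / 7.9770 = 0.1776

0.178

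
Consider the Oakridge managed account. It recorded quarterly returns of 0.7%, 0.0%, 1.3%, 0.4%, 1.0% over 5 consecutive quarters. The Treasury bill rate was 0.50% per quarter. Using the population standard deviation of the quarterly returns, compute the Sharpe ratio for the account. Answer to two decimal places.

r̄ = (0.7 + 0 + 1.3 + 0.4 + 1) / 5 = 3.40 / 5 = 0.6800%
Σ(r − r̄)² = (0.7 − 0.6800)² + (0 − 0.6800)² + … = 1.0280
population σ = √(1.0280 / 5) = √0.2056 = 0.4534%
Sharpe = (r̄ − rf) / σ = (0.6800 − 0.5) / 0.4534 = 0.1800 / 0.4534 = 0.3970

0.40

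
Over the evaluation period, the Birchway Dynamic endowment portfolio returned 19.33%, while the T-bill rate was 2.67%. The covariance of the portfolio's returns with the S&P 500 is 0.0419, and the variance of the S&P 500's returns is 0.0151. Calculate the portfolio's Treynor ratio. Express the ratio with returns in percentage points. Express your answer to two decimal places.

6.00

β = Cov / Var = 0.0419 / 0.0151 = 2.7748
Treynor = (Rp − Rf) / β = (19.33% − 2.67%) / 2.7748 = 16.66 / 2.7748 = 6.0040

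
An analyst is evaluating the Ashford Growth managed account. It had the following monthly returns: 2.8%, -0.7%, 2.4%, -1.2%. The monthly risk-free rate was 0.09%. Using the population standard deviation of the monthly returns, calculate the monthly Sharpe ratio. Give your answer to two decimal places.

Mean return r̄ = 3.30 / 4 = 0.8250%
Population std dev = √[12.8075 / 4] = 1.7894%
Sharpe = (r̄ − rf) / σ = (0.8250 − 0.09) / 1.7894 = 0.7350 / 1.7894 = 0.4108

0.41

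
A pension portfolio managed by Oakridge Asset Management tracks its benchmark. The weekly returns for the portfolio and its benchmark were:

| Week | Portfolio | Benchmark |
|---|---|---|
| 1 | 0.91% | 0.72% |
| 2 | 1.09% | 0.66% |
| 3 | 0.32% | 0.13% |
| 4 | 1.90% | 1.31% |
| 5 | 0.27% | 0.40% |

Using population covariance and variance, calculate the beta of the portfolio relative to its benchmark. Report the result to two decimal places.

1.45

r̄p = 0.8980%,  r̄m = 0.6440%
Cov = Σ(rp − r̄p)(rm − r̄m) / 5 = 0.2243
Var(rm) = Σ(rm − r̄m)² / 5 = 0.1547
β = Cov / Var = 0.2243 / 0.1547 = 1.4499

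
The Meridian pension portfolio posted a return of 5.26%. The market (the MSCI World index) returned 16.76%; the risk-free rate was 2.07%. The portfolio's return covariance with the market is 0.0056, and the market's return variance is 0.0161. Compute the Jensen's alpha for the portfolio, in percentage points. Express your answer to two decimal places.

β = Cov / Var = 0.0056 / 0.0161 = 0.3478
E[R] = Rf + β(Rm − Rf) = 2.07% + 0.3478 × (16.76% − 2.07%) = 7.1792%
α = Rp − E[R] = 5.26% − 7.1792% = -1.9192

-1.92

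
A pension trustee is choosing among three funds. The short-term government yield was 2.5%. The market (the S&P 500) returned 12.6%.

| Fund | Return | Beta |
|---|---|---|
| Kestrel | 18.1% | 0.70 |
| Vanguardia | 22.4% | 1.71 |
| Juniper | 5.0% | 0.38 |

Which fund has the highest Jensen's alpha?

Kestrel: α = 18.1% − [2.5% + 0.70 × (12.6% − 2.5%)] = 8.530
Vanguardia: α = 22.4% − [2.5% + 1.71 × (12.6% − 2.5%)] = 2.629
Juniper: α = 5.0% − [2.5% + 0.38 × (12.6% − 2.5%)] = -1.338
Highest: Kestrel (8.530).

Kestrel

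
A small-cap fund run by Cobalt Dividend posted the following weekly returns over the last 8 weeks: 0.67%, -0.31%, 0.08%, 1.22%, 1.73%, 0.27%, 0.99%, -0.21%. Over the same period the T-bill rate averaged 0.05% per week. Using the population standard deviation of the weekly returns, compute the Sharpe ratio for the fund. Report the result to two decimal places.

r̄ = (0.67 − 0.31 + 0.08 + 1.22 + 1.73 + 0.27 + 0.99 − 0.21) / 8 = 4.440 / 8 = 0.5550%
Σ(r − r̄)² = (0.67 − 0.5550)² + (-0.31 − 0.5550)² + (0.08 − 0.5550)² + … = 3.6656
σ = √[3.6656 / 8] = 0.6769%
Sharpe = (r̄ − rf) / σ = (0.5550 − 0.05) / 0.6769 = 0.5050 / 0.6769 = 0.7460

0.75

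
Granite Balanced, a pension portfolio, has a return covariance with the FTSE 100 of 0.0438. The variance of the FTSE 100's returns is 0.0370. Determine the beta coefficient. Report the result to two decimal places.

β = Cov(Rp, Rm) / Var(Rm) = 0.0438 / 0.0370 = 1.1838

1.18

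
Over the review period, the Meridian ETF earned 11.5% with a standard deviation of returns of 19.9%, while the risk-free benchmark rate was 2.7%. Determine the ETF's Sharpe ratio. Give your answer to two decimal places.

Sharpe = (Rp − Rf) / σp = (11.5% − 2.7%) / 19.9% = 8.80% / 19.9% = 0.4422

0.44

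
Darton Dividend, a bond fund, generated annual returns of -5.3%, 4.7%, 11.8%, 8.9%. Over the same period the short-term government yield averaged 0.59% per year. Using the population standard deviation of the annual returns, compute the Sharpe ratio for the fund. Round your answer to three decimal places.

0.685

μ = (-5.3 + 4.7 + 11.8 + 8.9) / 4 = 5.0250%
Σ(r − μ)² = (-5.3 − 5.0250)² + (4.7 − 5.0250)² + (11.8 − 5.0250)² + … = 167.6275
population σ = √(167.6275 / 4) = √41.9069 = 6.4736%
Sharpe = (μ − rf) / σ = (5.0250 − 0.59) / 6.4736 = 4.4350 / 6.4736 = 0.6851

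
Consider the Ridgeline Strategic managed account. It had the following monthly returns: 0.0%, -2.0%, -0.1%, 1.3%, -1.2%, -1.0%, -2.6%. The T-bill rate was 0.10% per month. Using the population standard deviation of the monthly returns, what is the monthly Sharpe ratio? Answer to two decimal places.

μ = (0 − 2 − 0.1 + 1.3 − 1.2 − 1 − 2.6) / 7 = -5.60 / 7 = -0.8000%
Population std dev = √[10.4200 / 7] = 1.2201%
Sharpe = (μ − rf) / σ = (-0.8000 − 0.1) / 1.2201 = -0.9000 / 1.2201 = -0.7376

-0.74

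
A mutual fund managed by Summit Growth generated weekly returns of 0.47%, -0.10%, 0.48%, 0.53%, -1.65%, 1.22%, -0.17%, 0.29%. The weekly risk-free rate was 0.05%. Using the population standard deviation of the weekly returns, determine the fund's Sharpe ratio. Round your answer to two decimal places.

0.11

Mean return μ = 1.070 / 8 = 0.1338%
Σ(r − μ)² = (0.47 − 0.1338)² + (-0.1 − 0.1338)² + … = 4.9230
σ = √[4.9230 / 8] = 0.7845%
Sharpe = (μ − rf) / σ = (0.1338 − 0.05) / 0.7845 = 0.0838 / 0.7845 = 0.1068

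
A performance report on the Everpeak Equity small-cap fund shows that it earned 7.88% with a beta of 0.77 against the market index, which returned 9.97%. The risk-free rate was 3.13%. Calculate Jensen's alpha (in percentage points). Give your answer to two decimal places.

-0.52

CAPM expected return = Rf + β(Rm − Rf) = 3.13% + 0.77 × (9.97% − 3.13%) = 3.13 + 0.77 × 6.84 = 8.3968%
Jensen's α = Rp − E[R] = 7.88% − 8.3968% = -0.5168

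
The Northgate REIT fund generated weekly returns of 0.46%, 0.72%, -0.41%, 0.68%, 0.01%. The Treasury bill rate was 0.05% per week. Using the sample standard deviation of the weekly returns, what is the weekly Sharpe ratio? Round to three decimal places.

r̄ = (0.46 + 0.72 − 0.41 + 0.68 + 0.01) / 5 = 0.2920%
Σ(r − r̄)² = 0.9343; sample σ = √(0.9343/4) = 0.4833%
Sharpe = (r̄ − rf) / σ = (0.2920 − 0.05) / 0.4833 = 0.2420 / 0.4833 = 0.5007

0.501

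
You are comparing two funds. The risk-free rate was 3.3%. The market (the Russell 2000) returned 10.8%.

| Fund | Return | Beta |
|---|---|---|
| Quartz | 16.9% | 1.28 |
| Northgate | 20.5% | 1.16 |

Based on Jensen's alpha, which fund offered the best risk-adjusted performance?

Northgate

Quartz: α = 16.9% − [3.3% + 1.28 × (10.8% − 3.3%)] = 4.000
Northgate: α = 20.5% − [3.3% + 1.16 × (10.8% − 3.3%)] = 8.500
Highest: Northgate (8.500).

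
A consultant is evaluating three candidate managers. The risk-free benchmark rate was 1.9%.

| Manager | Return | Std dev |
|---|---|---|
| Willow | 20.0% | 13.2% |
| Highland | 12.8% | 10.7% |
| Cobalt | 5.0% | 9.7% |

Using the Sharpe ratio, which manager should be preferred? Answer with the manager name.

Willow: Sharpe ratio = (20.0% − 1.9%) / 13.2% = 1.371
Highland: Sharpe ratio = (12.8% − 1.9%) / 10.7% = 1.019
Cobalt: Sharpe ratio = (5.0% − 1.9%) / 9.7% = 0.320
Highest: Willow (1.371).

Willow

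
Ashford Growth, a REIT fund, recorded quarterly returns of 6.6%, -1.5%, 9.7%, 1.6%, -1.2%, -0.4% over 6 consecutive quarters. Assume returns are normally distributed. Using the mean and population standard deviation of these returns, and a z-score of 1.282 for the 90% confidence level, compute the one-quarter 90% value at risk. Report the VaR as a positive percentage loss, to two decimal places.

μ = (6.6 − 1.5 + 9.7 + 1.6 − 1.2 − 0.4) / 6 = 2.4667%
Population σ = √[Σ(r − μ)² / 6] = √[107.5533 / 6] = √17.9256 = 4.2339%
VaR = −(μ − z·σ) = −(2.4667 − 1.282 × 4.2339) = −(-2.9612) = 2.9612%

2.96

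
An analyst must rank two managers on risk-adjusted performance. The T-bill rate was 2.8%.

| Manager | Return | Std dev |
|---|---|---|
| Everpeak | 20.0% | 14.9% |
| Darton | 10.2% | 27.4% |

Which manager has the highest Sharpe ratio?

Everpeak: Sharpe ratio = (20.0% − 2.8%) / 14.9% = 1.154
Darton: Sharpe ratio = (10.2% − 2.8%) / 27.4% = 0.270
Highest: Everpeak (1.154).

Everpeak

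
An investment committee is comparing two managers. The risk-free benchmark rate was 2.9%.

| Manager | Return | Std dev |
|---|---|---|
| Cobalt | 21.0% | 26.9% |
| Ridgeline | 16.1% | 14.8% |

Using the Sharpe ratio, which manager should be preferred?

Cobalt: Sharpe ratio = (21.0% − 2.9%) / 26.9% = 0.673
Ridgeline: Sharpe ratio = (16.1% − 2.9%) / 14.8% = 0.892
Highest: Ridgeline (0.892).

Ridgeline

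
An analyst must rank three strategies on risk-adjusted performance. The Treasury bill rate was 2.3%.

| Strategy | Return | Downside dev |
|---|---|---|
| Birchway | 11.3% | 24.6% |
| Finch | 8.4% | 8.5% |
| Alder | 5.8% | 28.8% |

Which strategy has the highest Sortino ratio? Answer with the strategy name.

Birchway: Sortino ratio = (11.3% − 2.3%) / 24.6% = 0.366
Finch: Sortino ratio = (8.4% − 2.3%) / 8.5% = 0.718
Alder: Sortino ratio = (5.8% − 2.3%) / 28.8% = 0.122
Highest: Finch (0.718).

Finch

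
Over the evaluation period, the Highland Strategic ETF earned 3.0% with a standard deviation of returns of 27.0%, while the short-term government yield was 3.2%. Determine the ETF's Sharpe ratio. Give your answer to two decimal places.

-0.01

Sharpe = (Rp − Rf) / σp = (3.0% − 3.2%) / 27.0% = -0.20% / 27.0% = -0.0074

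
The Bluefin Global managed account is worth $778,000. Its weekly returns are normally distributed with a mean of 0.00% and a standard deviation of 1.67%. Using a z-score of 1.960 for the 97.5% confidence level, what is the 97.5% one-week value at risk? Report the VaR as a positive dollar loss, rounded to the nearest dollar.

$25,465

Return at the 97.5% tail: μ − z·σ = 0.00% − 1.960 × 1.67% = 0 − 3.2732 = -3.2732%
VaR = −(-3.2732%) × $778,000 = 3.2732% × $778,000 = $25,465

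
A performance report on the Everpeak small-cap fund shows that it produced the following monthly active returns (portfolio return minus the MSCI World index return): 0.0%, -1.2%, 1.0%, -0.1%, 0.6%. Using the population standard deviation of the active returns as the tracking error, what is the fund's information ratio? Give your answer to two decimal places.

0.08

r̄ = (0 − 1.2 + 1 − 0.1 + 0.6) / 5 = 0.30 / 5 = 0.0600%
Σ(r − r̄)² = (0 − 0.0600)² + (-1.2 − 0.0600)² + … = 2.7920
σ = √[2.7920 / 5] = 0.7473%
IR = r̄ / tracking error = 0.0600 / 0.7473 = 0.0803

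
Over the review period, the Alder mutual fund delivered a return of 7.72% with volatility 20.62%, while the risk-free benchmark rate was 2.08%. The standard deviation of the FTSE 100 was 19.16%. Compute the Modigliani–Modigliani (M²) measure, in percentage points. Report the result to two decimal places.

7.32

Sharpe = (Rp − Rf) / σp = (7.72% − 2.08%) / 20.62% = 0.2735
M² = Rf + Sharpe × σm = 2.08% + 0.2735 × 19.16% = 7.3203%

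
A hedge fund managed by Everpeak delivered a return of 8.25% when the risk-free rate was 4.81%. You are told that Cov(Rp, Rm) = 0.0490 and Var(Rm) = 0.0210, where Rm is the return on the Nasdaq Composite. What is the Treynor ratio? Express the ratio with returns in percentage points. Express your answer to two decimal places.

β = Cov / Var = 0.0490 / 0.0210 = 2.3333
Treynor = (Rp − Rf) / β = (8.25% − 4.81%) / 2.3333 = 3.44 / 2.3333 = 1.4743

1.47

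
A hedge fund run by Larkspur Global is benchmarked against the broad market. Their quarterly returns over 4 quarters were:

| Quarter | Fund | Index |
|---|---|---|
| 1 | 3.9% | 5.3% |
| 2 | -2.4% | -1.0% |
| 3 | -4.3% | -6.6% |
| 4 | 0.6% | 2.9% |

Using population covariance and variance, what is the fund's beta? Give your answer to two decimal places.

r̄p = -0.5500%,  r̄m = 0.1500%
Cov = Σ(rp − r̄p)(rm − r̄m) / 4 = 13.3800
Var(rm) = Σ(rm − r̄m)² / 4 = 20.2425
β = Cov / Var = 13.3800 / 20.2425 = 0.6610

0.66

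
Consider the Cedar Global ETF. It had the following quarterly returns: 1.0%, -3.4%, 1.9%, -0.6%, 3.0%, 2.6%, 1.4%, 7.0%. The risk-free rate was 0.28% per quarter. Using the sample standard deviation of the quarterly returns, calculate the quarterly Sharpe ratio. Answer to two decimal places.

0.45

r̄ = (1 − 3.4 + 1.9 − 0.6 + 3 + 2.6 + 1.4 + 7) / 8 = 12.90 / 8 = 1.6125%
Σ(r − r̄)² = (1 − 1.6125)² + (-3.4 − 1.6125)² + … = 62.4488
sample σ = √(62.4488 / 7) = √8.9213 = 2.9869%
Sharpe = (r̄ − rf) / σ = (1.6125 − 0.28) / 2.9869 = 1.3325 / 2.9869 = 0.4461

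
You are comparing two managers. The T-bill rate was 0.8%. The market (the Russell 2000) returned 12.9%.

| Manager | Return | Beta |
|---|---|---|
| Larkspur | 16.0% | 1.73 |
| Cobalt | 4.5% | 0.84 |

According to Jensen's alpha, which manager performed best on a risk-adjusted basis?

Larkspur: α = 16.0% − [0.8% + 1.73 × (12.9% − 0.8%)] = -5.733
Cobalt: α = 4.5% − [0.8% + 0.84 × (12.9% − 0.8%)] = -6.464
Highest: Larkspur (-5.733).

Larkspur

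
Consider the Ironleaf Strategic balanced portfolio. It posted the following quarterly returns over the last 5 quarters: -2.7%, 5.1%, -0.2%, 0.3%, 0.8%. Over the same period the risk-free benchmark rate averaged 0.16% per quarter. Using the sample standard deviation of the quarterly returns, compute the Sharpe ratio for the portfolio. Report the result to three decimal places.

0.177

μ = (-2.7 + 5.1 − 0.2 + 0.3 + 0.8) / 5 = 3.30 / 5 = 0.6600%
Sample σ = √[Σ(r − μ)² / 4] = √[31.8920 / 4] = √7.9730 = 2.8237%
Sharpe = (μ − rf) / σ = (0.6600 − 0.16) / 2.8237 = 0.5000 / 2.8237 = 0.1771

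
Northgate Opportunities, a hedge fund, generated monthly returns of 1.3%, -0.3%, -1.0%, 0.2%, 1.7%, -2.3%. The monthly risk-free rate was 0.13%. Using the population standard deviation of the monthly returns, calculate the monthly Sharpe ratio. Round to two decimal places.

-0.15

r̄ = (1.3 − 0.3 − 1 + 0.2 + 1.7 − 2.3) / 6 = -0.40 / 6 = -0.0667%
Population σ = √[Σ(r − r̄)² / 6] = √[10.9733 / 6] = √1.8289 = 1.3524%
Sharpe = (r̄ − rf) / σ = (-0.0667 − 0.13) / 1.3524 = -0.1967 / 1.3524 = -0.1454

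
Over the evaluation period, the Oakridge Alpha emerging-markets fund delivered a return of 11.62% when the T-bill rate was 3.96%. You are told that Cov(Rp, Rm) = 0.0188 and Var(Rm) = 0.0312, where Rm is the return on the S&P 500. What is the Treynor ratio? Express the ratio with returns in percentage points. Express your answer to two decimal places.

12.71

β = Cov / Var = 0.0188 / 0.0312 = 0.6026
Treynor = (Rp − Rf) / β = (11.62% − 3.96%) / 0.6026 = 7.66 / 0.6026 = 12.7116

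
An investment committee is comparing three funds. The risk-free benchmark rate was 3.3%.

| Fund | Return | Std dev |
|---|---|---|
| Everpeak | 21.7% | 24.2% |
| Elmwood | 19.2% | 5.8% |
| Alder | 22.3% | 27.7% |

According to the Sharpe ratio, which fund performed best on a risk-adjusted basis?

Everpeak: Sharpe ratio = (21.7% − 3.3%) / 24.2% = 0.760
Elmwood: Sharpe ratio = (19.2% − 3.3%) / 5.8% = 2.741
Alder: Sharpe ratio = (22.3% − 3.3%) / 27.7% = 0.686
Highest: Elmwood (2.741).

Elmwood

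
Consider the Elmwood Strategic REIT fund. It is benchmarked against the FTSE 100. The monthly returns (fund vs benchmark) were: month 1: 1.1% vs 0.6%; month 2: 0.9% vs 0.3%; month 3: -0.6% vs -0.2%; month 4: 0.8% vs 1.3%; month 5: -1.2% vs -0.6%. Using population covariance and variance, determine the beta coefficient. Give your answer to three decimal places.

r̄p = 0.2000%,  r̄m = 0.2800%
Cov = Σ(rp − r̄p)(rm − r̄m) / 5 = 0.5060
Var(rm) = Σ(rm − r̄m)² / 5 = 0.4296
β = Cov / Var = 0.5060 / 0.4296 = 1.1778

1.178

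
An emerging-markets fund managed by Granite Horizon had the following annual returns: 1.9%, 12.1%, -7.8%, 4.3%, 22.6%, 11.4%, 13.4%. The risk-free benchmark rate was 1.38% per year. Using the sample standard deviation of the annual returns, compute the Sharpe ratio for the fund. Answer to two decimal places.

μ = (1.9 + 12.1 − 7.8 + 4.3 + 22.6 + 11.4 + 13.4) / 7 = 57.90 / 7 = 8.2714%
Σ(r − μ)² = 570.7143; sample σ = √(570.7143/6) = 9.7529%
Sharpe = (μ − rf) / σ = (8.2714 − 1.38) / 9.7529 = 6.8914 / 9.7529 = 0.7066

0.71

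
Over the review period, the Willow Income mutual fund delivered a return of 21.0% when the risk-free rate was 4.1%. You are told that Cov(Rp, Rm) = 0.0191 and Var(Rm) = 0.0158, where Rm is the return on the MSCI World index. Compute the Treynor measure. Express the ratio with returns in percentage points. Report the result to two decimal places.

13.98

β = Cov / Var = 0.0191 / 0.0158 = 1.2089
Treynor = (Rp − Rf) / β = (21.0% − 4.1%) / 1.2089 = 16.90 / 1.2089 = 13.9797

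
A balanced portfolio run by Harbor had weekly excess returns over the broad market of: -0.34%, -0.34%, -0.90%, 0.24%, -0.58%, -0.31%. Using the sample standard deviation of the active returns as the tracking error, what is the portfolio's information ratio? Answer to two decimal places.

r̄ = (-0.34 − 0.34 − 0.9 + 0.24 − 0.58 − 0.31) / 6 = -2.230 / 6 = -0.3717%
Σ(r − r̄)² = (-0.34 − (-0.3717))² + (-0.34 − (-0.3717))² + (-0.9 − (-0.3717))² + … = 0.7025
σ = √[0.7025 / 5] = 0.3748%
IR = r̄ / tracking error = -0.3717 / 0.3748 = -0.9917

-0.99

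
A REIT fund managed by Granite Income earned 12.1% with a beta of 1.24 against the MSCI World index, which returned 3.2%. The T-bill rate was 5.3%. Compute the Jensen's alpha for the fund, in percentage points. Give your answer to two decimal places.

9.40

CAPM expected return = Rf + β(Rm − Rf) = 5.3% + 1.24 × (3.2% − 5.3%) = 5.3 + 1.24 × -2.10 = 2.6960%
Jensen's α = Rp − E[R] = 12.1% − 2.6960% = 9.4040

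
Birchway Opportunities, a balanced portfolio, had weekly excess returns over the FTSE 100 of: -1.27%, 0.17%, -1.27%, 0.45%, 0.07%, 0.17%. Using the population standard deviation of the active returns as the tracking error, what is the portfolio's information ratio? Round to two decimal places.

r̄ = (-1.27 + 0.17 − 1.27 + 0.45 + 0.07 + 0.17) / 6 = -1.680 / 6 = -0.2800%
Σ(r − r̄)² = 3.0206; population σ = √(3.0206/6) = 0.7095%
IR = r̄ / tracking error = -0.2800 / 0.7095 = -0.3946

-0.39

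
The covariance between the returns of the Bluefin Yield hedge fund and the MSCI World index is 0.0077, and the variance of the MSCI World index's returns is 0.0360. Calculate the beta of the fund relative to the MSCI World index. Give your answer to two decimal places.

0.21

β = Cov(Rp, Rm) / Var(Rm) = 0.0077 / 0.0360 = 0.2139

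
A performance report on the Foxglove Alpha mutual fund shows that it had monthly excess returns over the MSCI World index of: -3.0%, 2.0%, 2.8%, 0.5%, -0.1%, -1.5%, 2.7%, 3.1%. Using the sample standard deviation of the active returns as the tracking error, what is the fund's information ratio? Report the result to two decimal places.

0.36

Mean return r̄ = 6.50 / 8 = 0.8125%
Σ(r − r̄)² = 34.9688; sample σ = √(34.9688/7) = 2.2351%
IR = r̄ / tracking error = 0.8125 / 2.2351 = 0.3635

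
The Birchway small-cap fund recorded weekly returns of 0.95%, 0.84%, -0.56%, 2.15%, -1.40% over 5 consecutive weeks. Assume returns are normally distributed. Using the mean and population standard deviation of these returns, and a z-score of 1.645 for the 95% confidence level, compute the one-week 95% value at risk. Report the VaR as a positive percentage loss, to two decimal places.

1.65

r̄ = (0.95 + 0.84 − 0.56 + 2.15 − 1.4) / 5 = 0.3960%
Σ(r − r̄)² = (0.95 − 0.3960)² + (0.84 − 0.3960)² + (-0.56 − 0.3960)² + … = 7.7201
σ = √[7.7201 / 5] = 1.2426%
VaR = −(r̄ − z·σ) = −(0.3960 − 1.645 × 1.2426) = −(-1.6481) = 1.6481%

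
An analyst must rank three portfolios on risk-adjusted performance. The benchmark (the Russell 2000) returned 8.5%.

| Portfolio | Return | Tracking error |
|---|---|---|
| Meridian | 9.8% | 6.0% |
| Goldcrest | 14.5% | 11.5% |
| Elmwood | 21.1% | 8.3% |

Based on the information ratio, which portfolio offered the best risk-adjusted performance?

Elmwood

Meridian: IR = (9.8% − 8.5%) / 6.0% = 0.217
Goldcrest: IR = (14.5% − 8.5%) / 11.5% = 0.522
Elmwood: IR = (21.1% − 8.5%) / 8.3% = 1.518
Highest: Elmwood (1.518).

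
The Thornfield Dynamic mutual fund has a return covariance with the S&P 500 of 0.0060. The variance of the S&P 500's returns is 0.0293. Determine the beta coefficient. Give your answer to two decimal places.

β = Cov(Rp, Rm) / Var(Rm) = 0.0060 / 0.0293 = 0.2048

0.20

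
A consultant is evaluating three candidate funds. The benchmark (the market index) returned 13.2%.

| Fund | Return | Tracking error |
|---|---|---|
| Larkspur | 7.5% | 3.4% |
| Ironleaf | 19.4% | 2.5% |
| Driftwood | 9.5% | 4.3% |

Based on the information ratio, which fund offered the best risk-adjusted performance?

Ironleaf

Larkspur: IR = (7.5% − 13.2%) / 3.4% = -1.676
Ironleaf: IR = (19.4% − 13.2%) / 2.5% = 2.480
Driftwood: IR = (9.5% − 13.2%) / 4.3% = -0.860
Highest: Ironleaf (2.480).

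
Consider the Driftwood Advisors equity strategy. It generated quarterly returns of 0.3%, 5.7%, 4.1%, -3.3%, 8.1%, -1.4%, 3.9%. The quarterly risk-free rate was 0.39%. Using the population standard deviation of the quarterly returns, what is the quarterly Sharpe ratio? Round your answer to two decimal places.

0.56

Mean return r̄ = 17.40 / 7 = 2.4857%
Σ(r − r̄)² = (0.3 − 2.4857)² + (5.7 − 2.4857)² + … = 99.8086
population σ = √(99.8086 / 7) = √14.2584 = 3.7760%
Sharpe = (r̄ − rf) / σ = (2.4857 − 0.39) / 3.7760 = 2.0957 / 3.7760 = 0.5550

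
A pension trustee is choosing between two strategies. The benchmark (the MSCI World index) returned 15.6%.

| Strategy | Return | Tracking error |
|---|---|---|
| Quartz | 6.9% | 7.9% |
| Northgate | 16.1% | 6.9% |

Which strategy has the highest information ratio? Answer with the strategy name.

Northgate

Quartz: IR = (6.9% − 15.6%) / 7.9% = -1.101
Northgate: IR = (16.1% − 15.6%) / 6.9% = 0.072
Highest: Northgate (0.072).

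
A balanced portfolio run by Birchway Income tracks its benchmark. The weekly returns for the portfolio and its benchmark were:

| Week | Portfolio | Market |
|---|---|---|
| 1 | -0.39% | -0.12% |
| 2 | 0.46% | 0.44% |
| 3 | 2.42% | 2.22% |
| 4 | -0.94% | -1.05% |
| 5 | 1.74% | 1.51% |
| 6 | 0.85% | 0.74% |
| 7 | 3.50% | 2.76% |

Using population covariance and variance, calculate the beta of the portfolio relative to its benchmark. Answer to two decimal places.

1.17

r̄p = 1.0914%,  r̄m = 0.9286%
Cov = Σ(rp − r̄p)(rm − r̄m) / 7 = 1.7758
Var(rm) = Σ(rm − r̄m)² / 7 = 1.5212
β = Cov / Var = 1.7758 / 1.5212 = 1.1674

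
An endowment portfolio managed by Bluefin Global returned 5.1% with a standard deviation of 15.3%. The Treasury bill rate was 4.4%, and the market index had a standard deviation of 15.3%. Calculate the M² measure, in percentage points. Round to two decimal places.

5.10

Sharpe = (Rp − Rf) / σp = (5.1% − 4.4%) / 15.3% = 0.0458
M² = Rf + Sharpe × σm = 4.4% + 0.0458 × 15.3% = 5.1007%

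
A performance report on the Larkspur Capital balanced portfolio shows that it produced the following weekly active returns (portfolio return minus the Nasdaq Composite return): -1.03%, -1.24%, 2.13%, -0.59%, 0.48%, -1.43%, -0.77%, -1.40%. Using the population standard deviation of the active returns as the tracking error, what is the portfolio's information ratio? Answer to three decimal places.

-0.421

r̄ = (-1.03 − 1.24 + 2.13 − 0.59 + 0.48 − 1.43 − 0.77 − 1.4) / 8 = -3.850 / 8 = -0.4813%
Σ(r − r̄)² = 10.4589; population σ = √(10.4589/8) = 1.1434%
IR = r̄ / tracking error = -0.4813 / 1.1434 = -0.4209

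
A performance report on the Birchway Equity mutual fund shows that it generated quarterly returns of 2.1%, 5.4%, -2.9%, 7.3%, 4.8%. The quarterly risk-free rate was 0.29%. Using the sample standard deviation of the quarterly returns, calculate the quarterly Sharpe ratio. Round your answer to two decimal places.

0.77

r̄ = (2.1 + 5.4 − 2.9 + 7.3 + 4.8) / 5 = 16.70 / 5 = 3.3400%
Sample std dev = √[62.5320 / 4] = 3.9539%
Sharpe = (r̄ − rf) / σ = (3.3400 − 0.29) / 3.9539 = 3.0500 / 3.9539 = 0.7714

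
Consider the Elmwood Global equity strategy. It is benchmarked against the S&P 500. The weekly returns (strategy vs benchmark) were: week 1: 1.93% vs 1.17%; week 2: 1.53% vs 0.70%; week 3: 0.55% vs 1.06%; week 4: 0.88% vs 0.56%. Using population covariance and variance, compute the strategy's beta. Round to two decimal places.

0.55

r̄p = 1.2225%,  r̄m = 0.8725%
Cov = Σ(rp − r̄p)(rm − r̄m) / 4 = 0.0346
Var(rm) = Σ(rm − r̄m)² / 4 = 0.0628
β = Cov / Var = 0.0346 / 0.0628 = 0.5510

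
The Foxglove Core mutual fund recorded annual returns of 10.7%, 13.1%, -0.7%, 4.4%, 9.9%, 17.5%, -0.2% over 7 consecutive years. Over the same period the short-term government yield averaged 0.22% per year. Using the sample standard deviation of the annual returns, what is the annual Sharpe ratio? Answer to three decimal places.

μ = (10.7 + 13.1 − 0.7 + 4.4 + 9.9 + 17.5 − 0.2) / 7 = 7.8143%
Σ(r − μ)² = (10.7 − 7.8143)² + (13.1 − 7.8143)² + (-0.7 − 7.8143)² + … = 282.8086
sample σ = √(282.8086 / 6) = √47.1348 = 6.8655%
Sharpe = (μ − rf) / σ = (7.8143 − 0.22) / 6.8655 = 7.5943 / 6.8655 = 1.1062

1.106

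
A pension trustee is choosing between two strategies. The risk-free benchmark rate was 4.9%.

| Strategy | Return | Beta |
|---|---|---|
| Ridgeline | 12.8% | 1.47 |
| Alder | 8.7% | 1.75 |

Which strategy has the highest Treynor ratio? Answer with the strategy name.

Ridgeline: Treynor = (12.8% − 4.9%) / 1.47 = 5.374
Alder: Treynor = (8.7% − 4.9%) / 1.75 = 2.171
Highest: Ridgeline (5.374).

Ridgeline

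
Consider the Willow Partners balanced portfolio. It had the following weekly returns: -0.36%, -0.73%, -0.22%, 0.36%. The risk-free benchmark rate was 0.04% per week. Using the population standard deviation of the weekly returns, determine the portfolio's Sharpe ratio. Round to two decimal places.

r̄ = (-0.36 − 0.73 − 0.22 + 0.36) / 4 = -0.950 / 4 = -0.2375%
Population std dev = √[0.6149 / 4] = 0.3921%
Sharpe = (r̄ − rf) / σ = (-0.2375 − 0.04) / 0.3921 = -0.2775 / 0.3921 = -0.7077

-0.71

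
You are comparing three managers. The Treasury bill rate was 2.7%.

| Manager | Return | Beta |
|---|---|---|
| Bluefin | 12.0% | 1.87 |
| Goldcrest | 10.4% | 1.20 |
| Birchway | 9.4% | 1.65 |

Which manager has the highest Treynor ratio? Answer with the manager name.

Bluefin: Treynor = (12.0% − 2.7%) / 1.87 = 4.973
Goldcrest: Treynor = (10.4% − 2.7%) / 1.20 = 6.417
Birchway: Treynor = (9.4% − 2.7%) / 1.65 = 4.061
Highest: Goldcrest (6.417).

Goldcrest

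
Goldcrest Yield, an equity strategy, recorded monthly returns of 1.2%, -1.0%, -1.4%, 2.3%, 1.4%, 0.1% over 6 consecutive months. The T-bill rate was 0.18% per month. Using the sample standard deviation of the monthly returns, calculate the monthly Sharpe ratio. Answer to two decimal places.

r̄ = (1.2 − 1 − 1.4 + 2.3 + 1.4 + 0.1) / 6 = 2.60 / 6 = 0.4333%
Sample σ = √[Σ(r − r̄)² / 5] = √[10.5333 / 5] = √2.1067 = 1.4514%
Sharpe = (r̄ − rf) / σ = (0.4333 − 0.18) / 1.4514 = 0.2533 / 1.4514 = 0.1745

0.17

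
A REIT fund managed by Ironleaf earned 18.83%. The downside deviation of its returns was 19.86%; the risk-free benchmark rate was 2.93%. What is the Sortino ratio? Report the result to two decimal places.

Sortino = (Rp − Rf) / σd = (18.83% − 2.93%) / 19.86% = 15.90% / 19.86% = 0.8006

0.80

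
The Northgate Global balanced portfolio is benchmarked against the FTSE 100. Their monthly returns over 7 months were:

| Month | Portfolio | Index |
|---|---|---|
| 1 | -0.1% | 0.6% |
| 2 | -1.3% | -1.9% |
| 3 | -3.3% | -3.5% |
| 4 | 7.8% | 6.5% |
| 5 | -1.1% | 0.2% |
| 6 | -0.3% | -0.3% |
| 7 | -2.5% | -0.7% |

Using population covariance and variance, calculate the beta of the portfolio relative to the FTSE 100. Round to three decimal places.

r̄p = -0.1143%,  r̄m = 0.1286%
Cov = Σ(rp − r̄p)(rm − r̄m) / 7 = 9.4833
Var(rm) = Σ(rm − r̄m)² / 7 = 8.4249
β = Cov / Var = 9.4833 / 8.4249 = 1.1256

1.126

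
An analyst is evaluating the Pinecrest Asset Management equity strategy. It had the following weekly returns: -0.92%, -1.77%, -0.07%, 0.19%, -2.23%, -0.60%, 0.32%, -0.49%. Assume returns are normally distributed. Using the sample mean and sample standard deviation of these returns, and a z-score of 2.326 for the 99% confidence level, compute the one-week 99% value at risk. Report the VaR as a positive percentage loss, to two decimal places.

2.82

r̄ = (-0.92 − 1.77 − 0.07 + 0.19 − 2.23 − 0.6 + 0.32 − 0.49) / 8 = -5.570 / 8 = -0.6963%
Sample σ = √[Σ(r − r̄)² / 7] = √[5.8176 / 7] = √0.8311 = 0.9116%
VaR = −(r̄ − z·σ) = −(-0.6963 − 2.326 × 0.9116) = −(-2.8167) = 2.8167%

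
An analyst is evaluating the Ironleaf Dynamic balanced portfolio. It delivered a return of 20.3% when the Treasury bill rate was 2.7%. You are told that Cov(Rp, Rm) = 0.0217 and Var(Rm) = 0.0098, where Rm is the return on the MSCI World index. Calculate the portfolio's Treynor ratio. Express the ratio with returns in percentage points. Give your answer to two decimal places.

7.95

β = Cov / Var = 0.0217 / 0.0098 = 2.2143
Treynor = (Rp − Rf) / β = (20.3% − 2.7%) / 2.2143 = 17.60 / 2.2143 = 7.9483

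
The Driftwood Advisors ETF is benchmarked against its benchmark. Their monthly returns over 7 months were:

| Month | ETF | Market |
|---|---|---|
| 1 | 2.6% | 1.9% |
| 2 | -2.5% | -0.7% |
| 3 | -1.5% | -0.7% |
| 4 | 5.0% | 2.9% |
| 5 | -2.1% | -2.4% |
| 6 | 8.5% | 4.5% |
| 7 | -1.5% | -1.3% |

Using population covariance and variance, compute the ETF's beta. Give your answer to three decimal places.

r̄p = 1.2143%,  r̄m = 0.6000%
Cov = Σ(rp − r̄p)(rm − r̄m) / 7 = 8.9114
Var(rm) = Σ(rm − r̄m)² / 7 = 5.4543
β = Cov / Var = 8.9114 / 5.4543 = 1.6338

1.634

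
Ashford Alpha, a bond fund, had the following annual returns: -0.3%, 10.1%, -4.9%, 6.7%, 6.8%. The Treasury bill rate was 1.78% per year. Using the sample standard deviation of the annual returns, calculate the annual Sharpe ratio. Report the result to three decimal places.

0.311

Mean return r̄ = 18.40 / 5 = 3.6800%
Σ(r − r̄)² = (-0.3 − 3.6800)² + (10.1 − 3.6800)² + (-4.9 − 3.6800)² + … = 149.5280
σ = √[149.5280 / 4] = 6.1141%
Sharpe = (r̄ − rf) / σ = (3.6800 − 1.78) / 6.1141 = 1.9000 / 6.1141 = 0.3108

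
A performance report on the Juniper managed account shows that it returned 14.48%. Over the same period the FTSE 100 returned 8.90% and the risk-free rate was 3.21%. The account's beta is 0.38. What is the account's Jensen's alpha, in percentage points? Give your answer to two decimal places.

9.11

CAPM expected return = Rf + β(Rm − Rf) = 3.21% + 0.38 × (8.90% − 3.21%) = 3.21 + 0.38 × 5.69 = 5.3722%
Jensen's α = Rp − E[R] = 14.48% − 5.3722% = 9.1078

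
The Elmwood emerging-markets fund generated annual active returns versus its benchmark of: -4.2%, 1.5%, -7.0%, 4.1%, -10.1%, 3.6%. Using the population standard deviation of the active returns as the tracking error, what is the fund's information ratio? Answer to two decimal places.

-0.37

Mean return μ = -12.10 / 6 = -2.0167%
Population std dev = √[176.2683 / 6] = 5.4202%
IR = μ / tracking error = -2.0167 / 5.4202 = -0.3721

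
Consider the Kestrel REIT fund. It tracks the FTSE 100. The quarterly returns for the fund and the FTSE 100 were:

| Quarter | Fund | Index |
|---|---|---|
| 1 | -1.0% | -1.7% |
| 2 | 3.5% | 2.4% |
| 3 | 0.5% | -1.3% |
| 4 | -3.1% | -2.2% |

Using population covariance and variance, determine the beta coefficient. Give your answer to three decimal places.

r̄p = -0.0250%,  r̄m = -0.7000%
Cov = Σ(rp − r̄p)(rm − r̄m) / 4 = 4.0500
Var(rm) = Σ(rm − r̄m)² / 4 = 3.3050
β = Cov / Var = 4.0500 / 3.3050 = 1.2254

1.225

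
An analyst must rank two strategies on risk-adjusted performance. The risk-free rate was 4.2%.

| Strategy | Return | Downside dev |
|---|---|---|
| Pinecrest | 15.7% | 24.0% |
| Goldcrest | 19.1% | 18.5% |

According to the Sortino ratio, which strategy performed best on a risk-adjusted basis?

Pinecrest: Sortino ratio = (15.7% − 4.2%) / 24.0% = 0.479
Goldcrest: Sortino ratio = (19.1% − 4.2%) / 18.5% = 0.805
Highest: Goldcrest (0.805).

Goldcrest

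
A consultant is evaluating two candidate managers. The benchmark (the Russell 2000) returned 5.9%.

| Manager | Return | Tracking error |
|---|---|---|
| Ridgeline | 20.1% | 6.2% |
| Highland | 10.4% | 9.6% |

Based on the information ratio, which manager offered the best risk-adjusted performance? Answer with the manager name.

Ridgeline

Ridgeline: IR = (20.1% − 5.9%) / 6.2% = 2.290
Highland: IR = (10.4% − 5.9%) / 9.6% = 0.469
Highest: Ridgeline (2.290).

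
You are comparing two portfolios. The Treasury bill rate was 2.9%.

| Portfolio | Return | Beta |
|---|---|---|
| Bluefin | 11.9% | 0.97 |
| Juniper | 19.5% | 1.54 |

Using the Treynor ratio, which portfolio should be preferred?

Bluefin: Treynor = (11.9% − 2.9%) / 0.97 = 9.278
Juniper: Treynor = (19.5% − 2.9%) / 1.54 = 10.779
Highest: Juniper (10.779).

Juniper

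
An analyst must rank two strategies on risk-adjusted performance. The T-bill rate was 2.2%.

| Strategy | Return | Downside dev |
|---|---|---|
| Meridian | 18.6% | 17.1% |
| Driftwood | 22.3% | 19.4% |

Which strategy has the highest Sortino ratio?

Driftwood

Meridian: Sortino ratio = (18.6% − 2.2%) / 17.1% = 0.959
Driftwood: Sortino ratio = (22.3% − 2.2%) / 19.4% = 1.036
Highest: Driftwood (1.036).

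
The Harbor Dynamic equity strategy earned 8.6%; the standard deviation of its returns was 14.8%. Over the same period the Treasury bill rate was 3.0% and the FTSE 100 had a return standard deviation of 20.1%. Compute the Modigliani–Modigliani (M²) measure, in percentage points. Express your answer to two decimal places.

10.61

Sharpe = (Rp − Rf) / σp = (8.6% − 3.0%) / 14.8% = 0.3784
M² = Rf + Sharpe × σm = 3.0% + 0.3784 × 20.1% = 10.6058%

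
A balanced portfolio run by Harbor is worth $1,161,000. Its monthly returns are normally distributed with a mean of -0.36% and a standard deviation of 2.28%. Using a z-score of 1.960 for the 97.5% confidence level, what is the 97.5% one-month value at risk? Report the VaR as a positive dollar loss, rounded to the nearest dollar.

Return at the 97.5% tail: μ − z·σ = -0.36% − 1.960 × 2.28% = -0.36 − 4.4688 = -4.8288%
VaR = −(-4.8288%) × $1,161,000 = 4.8288% × $1,161,000 = $56,062

$56,062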